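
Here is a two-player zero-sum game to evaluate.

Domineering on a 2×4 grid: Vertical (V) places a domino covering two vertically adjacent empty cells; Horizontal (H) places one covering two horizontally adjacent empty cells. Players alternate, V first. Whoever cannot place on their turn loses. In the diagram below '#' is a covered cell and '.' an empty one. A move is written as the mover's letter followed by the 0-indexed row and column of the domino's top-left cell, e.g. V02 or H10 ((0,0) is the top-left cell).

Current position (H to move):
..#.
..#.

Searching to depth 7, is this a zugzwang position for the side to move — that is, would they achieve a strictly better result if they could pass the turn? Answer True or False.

p1 H@[..#./..#.]: H00[###./..#.]+1* H10[..#./###.]+1
p2 V@[###./..#.]: V03[####/..##]-1*
p3 H@[####/..##]: H10[####/####]+1*
p4 V@[####/####] terminal -1; root [..#./..#.] d7
suppose H passes — search the same position with V to move:
pass> p1 V@[..#./..#.]: V00[#.#./#.#.]+1* V01[.##./.##.]+1 V03[..##/..##]-1
pass> p2 H@[#.#./#.#.] terminal -1; root [..#./..#.] d7
for H: play +1, pass -1

zugzwang(..#./..#., H) = False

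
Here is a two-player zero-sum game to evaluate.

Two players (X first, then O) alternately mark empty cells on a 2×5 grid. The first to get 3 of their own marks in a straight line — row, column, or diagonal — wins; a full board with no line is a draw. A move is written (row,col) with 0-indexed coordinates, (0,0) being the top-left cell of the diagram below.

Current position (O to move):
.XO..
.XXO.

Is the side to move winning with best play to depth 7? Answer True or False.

p1 O@[.XO../.XXO.]: (0,0)[OXO../.XXO.]-1 (0,3)[.XOO./.XXO.]-1 (0,4)[.XO.O/.XXO.]-1 (1,0)[.XO../OXXO.]+0* (1,4)[.XO../.XXOO]-1
p2 X@[.XO../OXXO.]: (0,0)[XXO../OXXO.]+0* (0,3)[.XOX./OXXO.]+0 (0,4)[.XO.X/OXXO.]+0 (1,4)[.XO../OXXOX]+0
p3 O@[XXO../OXXO.]: (0,3)[XXOO./OXXO.]+0* (0,4)[XXO.O/OXXO.]+0 (1,4)[XXO../OXXOO]+0
p4 X@[XXOO./OXXO.]: (0,4)[XXOOX/OXXO.]+0* (1,4)[XXOO./OXXOX]-1
p5 O@[XXOOX/OXXO.]: (1,4)[XXOOX/OXXOO]+0*
p6 X@[XXOOX/OXXOO] terminal +0; root [.XO../.XXO.] d7

O winning at [.XO../.XXO.]: False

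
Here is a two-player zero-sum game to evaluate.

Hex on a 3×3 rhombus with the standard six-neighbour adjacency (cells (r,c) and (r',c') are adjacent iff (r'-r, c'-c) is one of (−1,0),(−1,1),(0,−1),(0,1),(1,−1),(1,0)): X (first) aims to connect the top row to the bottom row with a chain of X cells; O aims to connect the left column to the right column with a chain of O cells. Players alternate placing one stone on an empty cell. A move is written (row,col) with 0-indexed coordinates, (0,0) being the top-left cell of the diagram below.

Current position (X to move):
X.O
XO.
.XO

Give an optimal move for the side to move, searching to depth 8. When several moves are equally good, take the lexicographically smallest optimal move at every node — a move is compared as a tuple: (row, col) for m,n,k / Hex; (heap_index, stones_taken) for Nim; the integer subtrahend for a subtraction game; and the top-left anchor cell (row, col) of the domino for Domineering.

[X.O/XO./.XO] X move#1: (0,1):-1/XXO/XO./.XO, (1,2):-1/X.O/XOX/.XO, (2,0):+1/X.O/XO./XXO*
[X.O/XO./XXO] end (terminal -1, O#2); searched X.O/XO./.XO to 8

X's best at [X.O/XO./.XO]: (2,0)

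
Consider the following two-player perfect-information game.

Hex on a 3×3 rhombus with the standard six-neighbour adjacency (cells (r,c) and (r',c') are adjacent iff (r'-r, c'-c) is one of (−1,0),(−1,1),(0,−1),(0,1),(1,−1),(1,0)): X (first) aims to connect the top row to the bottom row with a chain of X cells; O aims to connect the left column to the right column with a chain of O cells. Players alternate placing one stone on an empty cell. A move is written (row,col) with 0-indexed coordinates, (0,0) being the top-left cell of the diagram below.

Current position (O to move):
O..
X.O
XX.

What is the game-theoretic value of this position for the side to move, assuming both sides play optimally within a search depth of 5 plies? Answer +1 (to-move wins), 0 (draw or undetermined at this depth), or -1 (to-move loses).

ply 1, O at O../X.O/XX. | (0,1)=+1→OO./X.O/XX.*; (0,2)=-1→O.O/X.O/XX.; (1,1)=-1→O../XOO/XX.; (2,2)=-1→O../X.O/XXO
ply 2, X at OO./X.O/XX. | (0,2)=-1→OOX/X.O/XX.*; (1,1)=-1→OO./XXO/XX.; (2,2)=-1→OO./X.O/XXX
ply 3, O at OOX/X.O/XX. | (1,1)=+1→OOX/XOO/XX.*; (2,2)=-1→OOX/X.O/XXO
ply 4: OOX/XOO/XX. is terminal -1 (X); from O../X.O/XX. depth 5

value(O../X.O/XX., O) = +1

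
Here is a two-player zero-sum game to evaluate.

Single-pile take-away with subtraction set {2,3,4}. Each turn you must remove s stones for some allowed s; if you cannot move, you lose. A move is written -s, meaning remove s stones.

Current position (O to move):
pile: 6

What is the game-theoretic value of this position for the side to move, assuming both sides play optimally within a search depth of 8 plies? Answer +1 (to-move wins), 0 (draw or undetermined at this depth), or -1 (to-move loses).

value(6, O) = -1

[6] O move#1: -2:-1/4*, -3:-1/3, -4:-1/2
[4] X move#2: -2:-1/2, -3:+1/1*, -4:+1/0
[1] end (terminal -1, O#3); searched 6 to 8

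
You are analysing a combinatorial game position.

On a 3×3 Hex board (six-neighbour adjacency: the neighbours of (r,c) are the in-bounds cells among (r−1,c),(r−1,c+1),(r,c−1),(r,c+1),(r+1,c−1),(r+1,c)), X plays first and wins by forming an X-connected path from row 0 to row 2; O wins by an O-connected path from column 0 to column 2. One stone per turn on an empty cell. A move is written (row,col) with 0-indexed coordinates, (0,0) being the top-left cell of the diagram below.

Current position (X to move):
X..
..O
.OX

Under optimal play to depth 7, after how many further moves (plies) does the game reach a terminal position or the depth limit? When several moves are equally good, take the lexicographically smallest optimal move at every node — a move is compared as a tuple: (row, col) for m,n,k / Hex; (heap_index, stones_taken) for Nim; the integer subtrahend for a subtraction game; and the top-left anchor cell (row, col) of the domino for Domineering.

PV length from [X../..O/.OX]: 5 plies

[X../..O/.OX] X move#1: (0,1):-1/XX./..O/.OX, (0,2):-1/X.X/..O/.OX, (1,0):-1/X../X.O/.OX, (1,1):-1/X../.XO/.OX, (2,0):+1/X../..O/XOX*
[X../..O/XOX] O move#2: (0,1):-1/XO./..O/XOX*, (0,2):-1/X.O/..O/XOX, (1,0):-1/X../O.O/XOX, (1,1):-1/X../.OO/XOX
[XO./..O/XOX] X move#3: (0,2):+1/XOX/..O/XOX*, (1,0):+1/XO./X.O/XOX, (1,1):+1/XO./.XO/XOX
[XOX/..O/XOX] O move#4: (1,0):-1/XOX/O.O/XOX*, (1,1):-1/XOX/.OO/XOX
[XOX/O.O/XOX] X move#5: (1,1):+1/XOX/OXO/XOX*
[XOX/OXO/XOX] end (terminal -1, O#6); searched X../..O/.OX to 7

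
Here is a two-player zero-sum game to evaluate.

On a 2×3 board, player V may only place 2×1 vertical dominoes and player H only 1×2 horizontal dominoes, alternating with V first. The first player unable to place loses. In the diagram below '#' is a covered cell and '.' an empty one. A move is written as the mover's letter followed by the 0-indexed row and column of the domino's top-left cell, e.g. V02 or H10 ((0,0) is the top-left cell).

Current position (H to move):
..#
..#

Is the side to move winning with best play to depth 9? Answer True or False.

H winning at [..#/..#]: True

ply 1, H at ..#/..# | H00=+1→###/..#*; H10=+1→..#/###
ply 2: ###/..# is terminal -1 (V); from ..#/..# depth 9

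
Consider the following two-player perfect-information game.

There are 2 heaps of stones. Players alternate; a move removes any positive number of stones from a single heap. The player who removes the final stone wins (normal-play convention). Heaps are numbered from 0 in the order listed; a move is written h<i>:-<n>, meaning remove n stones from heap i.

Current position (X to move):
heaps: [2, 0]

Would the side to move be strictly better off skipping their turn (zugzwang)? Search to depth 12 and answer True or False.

zugzwang((2,0), X) = False

ply 1, X at (2,0) | h0:-1=-1→(1,0); h0:-2=+1→(0,0)*
ply 2: (0,0) is terminal -1 (O); from (2,0) depth 12
pass branch (O moves first from the same position):
  | ply 1, O at (2,0) | h0:-1=-1→(1,0); h0:-2=+1→(0,0)*
  | ply 2: (0,0) is terminal -1 (X); from (2,0) depth 12
X moving scores +1; X passing scores -1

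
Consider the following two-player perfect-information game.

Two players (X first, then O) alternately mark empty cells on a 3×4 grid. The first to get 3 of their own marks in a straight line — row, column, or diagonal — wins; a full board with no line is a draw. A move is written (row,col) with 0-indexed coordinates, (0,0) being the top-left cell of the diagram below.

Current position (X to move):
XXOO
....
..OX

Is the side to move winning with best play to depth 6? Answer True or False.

X winning at [XXOO/..../..OX]: True

ply 1, X at XXOO/..../..OX | (1,0)=-1→XXOO/X.../..OX; (1,1)=-1→XXOO/.X../..OX; (1,2)=+1→XXOO/..X./..OX*; (1,3)=-1→XXOO/...X/..OX; (2,0)=-1→XXOO/..../X.OX; (2,1)=-1→XXOO/..../.XOX
ply 2: XXOO/..X./..OX is terminal -1 (O); from XXOO/..../..OX depth 6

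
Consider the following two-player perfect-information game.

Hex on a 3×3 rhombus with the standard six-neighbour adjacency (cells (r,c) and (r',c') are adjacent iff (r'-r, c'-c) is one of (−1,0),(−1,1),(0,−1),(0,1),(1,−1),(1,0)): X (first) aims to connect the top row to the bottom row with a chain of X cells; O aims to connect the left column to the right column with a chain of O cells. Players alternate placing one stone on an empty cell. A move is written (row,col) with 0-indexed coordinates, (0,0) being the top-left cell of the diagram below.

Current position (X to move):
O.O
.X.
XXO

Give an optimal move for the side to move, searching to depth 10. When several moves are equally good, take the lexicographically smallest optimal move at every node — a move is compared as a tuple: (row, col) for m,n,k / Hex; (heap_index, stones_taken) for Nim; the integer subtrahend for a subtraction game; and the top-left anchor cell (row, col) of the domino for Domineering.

[O.O/.X./XXO] X move#1: (0,1):+1/OXO/.X./XXO*, (1,0):-1/O.O/XX./XXO, (1,2):-1/O.O/.XX/XXO
[OXO/.X./XXO] end (terminal -1, O#2); searched O.O/.X./XXO to 10

X's best at [O.O/.X./XXO]: (0,1)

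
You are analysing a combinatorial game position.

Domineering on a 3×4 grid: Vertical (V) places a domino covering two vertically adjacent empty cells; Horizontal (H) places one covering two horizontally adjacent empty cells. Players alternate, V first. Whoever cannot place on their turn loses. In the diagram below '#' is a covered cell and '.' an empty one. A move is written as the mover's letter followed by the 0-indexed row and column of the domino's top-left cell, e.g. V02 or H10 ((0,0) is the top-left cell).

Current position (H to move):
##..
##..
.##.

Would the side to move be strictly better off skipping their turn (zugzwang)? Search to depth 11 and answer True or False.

p1 H@[##../##../.##.]: H02[####/##../.##.]-1 H12[##../####/.##.]+1*
p2 V@[##../####/.##.] terminal -1; root [##../##../.##.] d11
suppose H passes — search the same position with V to move:
pass> p1 V@[##../##../.##.]: V02[###./###./.##.]+1* V03[##.#/##.#/.##.]+1 V13[##../##.#/.###]-1
pass> p2 H@[###./###./.##.] terminal -1; root [##../##../.##.] d11
for H: play +1, pass -1

zugzwang(##../##../.##., H) = False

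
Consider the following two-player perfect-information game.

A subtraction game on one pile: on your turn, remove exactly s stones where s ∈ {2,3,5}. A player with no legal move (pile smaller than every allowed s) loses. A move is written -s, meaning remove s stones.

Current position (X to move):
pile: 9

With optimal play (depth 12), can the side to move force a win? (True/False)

X winning at [9]: True

p1 X@[9]: -2[7]+1* -3[6]-1 -5[4]-1
p2 O@[7]: -2[5]-1* -3[4]-1 -5[2]-1
p3 X@[5]: -2[3]-1 -3[2]-1 -5[0]+1*
p4 O@[0] terminal -1; root [9] d12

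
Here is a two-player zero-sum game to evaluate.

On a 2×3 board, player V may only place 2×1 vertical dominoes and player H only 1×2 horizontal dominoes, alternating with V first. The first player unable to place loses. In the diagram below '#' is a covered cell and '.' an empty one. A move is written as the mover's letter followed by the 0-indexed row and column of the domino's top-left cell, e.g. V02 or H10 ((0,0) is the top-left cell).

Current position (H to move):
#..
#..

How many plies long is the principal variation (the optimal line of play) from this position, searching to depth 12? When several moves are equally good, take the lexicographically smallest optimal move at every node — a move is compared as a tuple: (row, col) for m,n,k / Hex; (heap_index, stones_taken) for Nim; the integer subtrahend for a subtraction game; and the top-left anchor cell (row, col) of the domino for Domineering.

PV length from [#../#..]: 1 ply

p1 H@[#../#..]: H01[###/#..]+1* H11[#../###]+1
p2 V@[###/#..] terminal -1; root [#../#..] d12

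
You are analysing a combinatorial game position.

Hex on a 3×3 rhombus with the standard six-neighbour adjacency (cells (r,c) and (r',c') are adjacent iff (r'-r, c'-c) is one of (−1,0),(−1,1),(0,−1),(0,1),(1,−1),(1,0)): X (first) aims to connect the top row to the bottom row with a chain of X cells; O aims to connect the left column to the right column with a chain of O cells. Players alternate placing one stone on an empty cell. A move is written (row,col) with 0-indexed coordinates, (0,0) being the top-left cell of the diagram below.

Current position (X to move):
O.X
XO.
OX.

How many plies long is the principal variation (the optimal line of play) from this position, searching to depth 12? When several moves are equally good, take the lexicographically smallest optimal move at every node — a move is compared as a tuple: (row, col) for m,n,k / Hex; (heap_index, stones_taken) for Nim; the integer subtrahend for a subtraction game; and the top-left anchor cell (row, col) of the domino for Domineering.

[O.X/XO./OX.] X move#1: (0,1):-1/OXX/XO./OX., (1,2):+1/O.X/XOX/OX.*, (2,2):-1/O.X/XO./OXX
[O.X/XOX/OX.] end (terminal -1, O#2); searched O.X/XO./OX. to 12

PV length from [O.X/XO./OX.]: 1 ply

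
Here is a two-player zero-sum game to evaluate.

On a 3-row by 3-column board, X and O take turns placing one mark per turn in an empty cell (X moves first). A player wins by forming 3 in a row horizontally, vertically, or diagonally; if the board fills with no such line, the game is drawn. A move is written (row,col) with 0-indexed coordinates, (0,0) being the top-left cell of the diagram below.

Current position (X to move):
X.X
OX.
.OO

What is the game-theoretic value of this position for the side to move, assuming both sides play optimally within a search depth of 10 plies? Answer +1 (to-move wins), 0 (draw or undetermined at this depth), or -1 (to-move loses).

value(X.X/OX./.OO, X) = +1

[X.X/OX./.OO] X move#1: (0,1):+1/XXX/OX./.OO*, (1,2):-1/X.X/OXX/.OO, (2,0):+1/X.X/OX./XOO
[XXX/OX./.OO] end (terminal -1, O#2); searched X.X/OX./.OO to 10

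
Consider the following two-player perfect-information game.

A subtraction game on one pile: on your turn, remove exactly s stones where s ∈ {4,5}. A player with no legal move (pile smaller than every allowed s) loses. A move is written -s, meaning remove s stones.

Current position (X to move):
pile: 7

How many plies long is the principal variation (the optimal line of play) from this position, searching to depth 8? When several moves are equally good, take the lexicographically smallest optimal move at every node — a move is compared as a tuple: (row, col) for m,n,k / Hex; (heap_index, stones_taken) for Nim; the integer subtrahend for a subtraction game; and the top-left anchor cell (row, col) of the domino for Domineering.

PV length from [7]: 1 ply

[7] X move#1: -4:+1/3*, -5:+1/2
[3] end (terminal -1, O#2); searched 7 to 8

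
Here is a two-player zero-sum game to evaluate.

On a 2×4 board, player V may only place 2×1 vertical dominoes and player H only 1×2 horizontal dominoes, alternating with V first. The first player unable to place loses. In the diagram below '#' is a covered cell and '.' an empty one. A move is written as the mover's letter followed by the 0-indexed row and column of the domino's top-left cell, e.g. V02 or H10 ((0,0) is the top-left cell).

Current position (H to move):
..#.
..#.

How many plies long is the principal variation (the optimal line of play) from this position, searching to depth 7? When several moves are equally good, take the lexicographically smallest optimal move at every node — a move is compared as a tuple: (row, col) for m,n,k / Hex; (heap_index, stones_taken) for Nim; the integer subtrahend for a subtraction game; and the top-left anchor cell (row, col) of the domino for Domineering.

PV length from [..#./..#.]: 3 plies

p1 H@[..#./..#.]: H00[###./..#.]+1* H10[..#./###.]+1
p2 V@[###./..#.]: V03[####/..##]-1*
p3 H@[####/..##]: H10[####/####]+1*
p4 V@[####/####] terminal -1; root [..#./..#.] d7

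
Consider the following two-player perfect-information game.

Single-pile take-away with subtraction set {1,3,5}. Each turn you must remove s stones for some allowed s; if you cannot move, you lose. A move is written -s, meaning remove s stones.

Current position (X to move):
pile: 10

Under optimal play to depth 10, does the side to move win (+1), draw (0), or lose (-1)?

ply 1, X at 10 | -1=-1→9*; -3=-1→7; -5=-1→5
ply 2, O at 9 | -1=+1→8*; -3=+1→6; -5=+1→4
ply 3, X at 8 | -1=-1→7*; -3=-1→5; -5=-1→3
ply 4, O at 7 | -1=+1→6*; -3=+1→4; -5=+1→2
ply 5, X at 6 | -1=-1→5*; -3=-1→3; -5=-1→1
ply 6, O at 5 | -1=+1→4*; -3=+1→2; -5=+1→0
ply 7, X at 4 | -1=-1→3*; -3=-1→1
ply 8, O at 3 | -1=+1→2*; -3=+1→0
ply 9, X at 2 | -1=-1→1*
ply 10, O at 1 | -1=+1→0*
ply 11: 0 is terminal -1 (X); from 10 depth 10

value(10, X) = -1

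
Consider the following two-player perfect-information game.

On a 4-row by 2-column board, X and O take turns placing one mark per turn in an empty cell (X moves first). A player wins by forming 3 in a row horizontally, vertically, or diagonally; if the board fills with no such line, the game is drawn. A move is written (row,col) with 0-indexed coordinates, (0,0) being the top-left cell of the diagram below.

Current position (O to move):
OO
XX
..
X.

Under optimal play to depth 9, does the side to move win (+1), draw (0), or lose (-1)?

value(OO/XX/../X., O) = 0

p1 O@[OO/XX/../X.]: (2,0)[OO/XX/O./X.]+0* (2,1)[OO/XX/.O/X.]-1 (3,1)[OO/XX/../XO]-1
p2 X@[OO/XX/O./X.]: (2,1)[OO/XX/OX/X.]+0* (3,1)[OO/XX/O./XX]+0
p3 O@[OO/XX/OX/X.]: (3,1)[OO/XX/OX/XO]+0*
p4 X@[OO/XX/OX/XO] terminal +0; root [OO/XX/../X.] d9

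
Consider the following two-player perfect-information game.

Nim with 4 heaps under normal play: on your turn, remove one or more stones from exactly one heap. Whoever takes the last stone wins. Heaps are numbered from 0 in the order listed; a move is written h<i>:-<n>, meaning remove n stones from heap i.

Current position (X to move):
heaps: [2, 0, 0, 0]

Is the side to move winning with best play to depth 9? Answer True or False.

ply 1, X at (2,0,0,0) | h0:-1=-1→(1,0,0,0); h0:-2=+1→(0,0,0,0)*
ply 2: (0,0,0,0) is terminal -1 (O); from (2,0,0,0) depth 9

X winning at [(2,0,0,0)]: True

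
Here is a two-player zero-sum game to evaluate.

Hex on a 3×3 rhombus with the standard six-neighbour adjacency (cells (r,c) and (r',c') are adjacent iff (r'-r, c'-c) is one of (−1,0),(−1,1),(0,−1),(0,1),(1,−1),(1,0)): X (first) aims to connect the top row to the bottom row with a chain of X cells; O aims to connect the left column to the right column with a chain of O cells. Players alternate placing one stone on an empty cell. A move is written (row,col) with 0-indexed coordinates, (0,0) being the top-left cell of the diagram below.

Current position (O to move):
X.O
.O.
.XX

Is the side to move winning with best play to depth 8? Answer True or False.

[X.O/.O./.XX] O move#1: (0,1):+1/XOO/.O./.XX*, (1,0):+1/X.O/OO./.XX, (1,2):+1/X.O/.OO/.XX, (2,0):+1/X.O/.O./OXX
[XOO/.O./.XX] X move#2: (1,0):-1/XOO/XO./.XX*, (1,2):-1/XOO/.OX/.XX, (2,0):-1/XOO/.O./XXX
[XOO/XO./.XX] O move#3: (1,2):-1/XOO/XOO/.XX, (2,0):+1/XOO/XO./OXX*
[XOO/XO./OXX] end (terminal -1, X#4); searched X.O/.O./.XX to 8

O winning at [X.O/.O./.XX]: True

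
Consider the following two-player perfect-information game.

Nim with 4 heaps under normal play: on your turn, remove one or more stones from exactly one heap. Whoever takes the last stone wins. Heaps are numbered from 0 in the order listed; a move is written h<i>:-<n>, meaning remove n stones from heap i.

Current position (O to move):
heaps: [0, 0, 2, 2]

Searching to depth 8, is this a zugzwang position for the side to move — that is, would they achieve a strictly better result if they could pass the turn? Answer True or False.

zugzwang((0,0,2,2), O) = True

[(0,0,2,2)] O move#1: h2:-1:-1/(0,0,1,2)*, h2:-2:-1/(0,0,0,2), h3:-1:-1/(0,0,2,1), h3:-2:-1/(0,0,2,0)
[(0,0,1,2)] X move#2: h2:-1:-1/(0,0,0,2), h3:-1:+1/(0,0,1,1)*, h3:-2:-1/(0,0,1,0)
[(0,0,1,1)] O move#3: h2:-1:-1/(0,0,0,1)*, h3:-1:-1/(0,0,1,0)
[(0,0,0,1)] X move#4: h3:-1:+1/(0,0,0,0)*
[(0,0,0,0)] end (terminal -1, O#5); searched (0,0,2,2) to 8
if O skipped the turn, X would face:
~ [(0,0,2,2)] X move#1: h2:-1:-1/(0,0,1,2)*, h2:-2:-1/(0,0,0,2), h3:-1:-1/(0,0,2,1), h3:-2:-1/(0,0,2,0)
~ [(0,0,1,2)] O move#2: h2:-1:-1/(0,0,0,2), h3:-1:+1/(0,0,1,1)*, h3:-2:-1/(0,0,1,0)
~ [(0,0,1,1)] X move#3: h2:-1:-1/(0,0,0,1)*, h3:-1:-1/(0,0,1,0)
~ [(0,0,0,1)] O move#4: h3:-1:+1/(0,0,0,0)*
~ [(0,0,0,0)] end (terminal -1, X#5); searched (0,0,2,2) to 8
compare (O): move=-1 vs pass=+1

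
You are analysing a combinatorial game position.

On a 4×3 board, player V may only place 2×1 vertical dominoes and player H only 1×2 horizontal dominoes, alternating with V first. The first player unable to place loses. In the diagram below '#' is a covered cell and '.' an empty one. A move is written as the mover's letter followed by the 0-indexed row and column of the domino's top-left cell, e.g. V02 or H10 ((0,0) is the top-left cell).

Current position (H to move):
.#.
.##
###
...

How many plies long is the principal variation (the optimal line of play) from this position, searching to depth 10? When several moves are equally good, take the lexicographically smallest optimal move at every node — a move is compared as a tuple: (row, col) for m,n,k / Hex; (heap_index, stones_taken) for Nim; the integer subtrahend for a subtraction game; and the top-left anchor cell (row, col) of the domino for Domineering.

PV length from [.#./.##/###/...]: 2 plies

p1 H@[.#./.##/###/...]: H30[.#./.##/###/##.]-1* H31[.#./.##/###/.##]-1
p2 V@[.#./.##/###/##.]: V00[##./###/###/##.]+1*
p3 H@[##./###/###/##.] terminal -1; root [.#./.##/###/...] d10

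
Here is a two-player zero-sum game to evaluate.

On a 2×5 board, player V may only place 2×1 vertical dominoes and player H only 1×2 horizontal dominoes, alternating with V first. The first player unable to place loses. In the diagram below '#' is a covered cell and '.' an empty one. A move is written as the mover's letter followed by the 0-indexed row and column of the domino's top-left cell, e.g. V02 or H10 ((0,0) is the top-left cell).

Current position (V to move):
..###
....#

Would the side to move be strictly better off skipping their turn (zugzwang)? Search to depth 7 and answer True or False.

zugzwang(..###/....#, V) = False

ply 1, V at ..###/....# | V00=-1→#.###/#...#; V01=+1→.####/.#..#*
ply 2, H at .####/.#..# | H12=-1→.####/.####*
ply 3, V at .####/.#### | V00=+1→#####/#####*
ply 4: #####/##### is terminal -1 (H); from ..###/....# depth 7
suppose V passes — search the same position with H to move:
pass> ply 1, H at ..###/....# | H00=+1→#####/....#*; H10=+1→..###/##..#; H11=-1→..###/.##.#; H12=-1→..###/..###
pass> ply 2: #####/....# is terminal -1 (V); from ..###/....# depth 7
for V: play +1, pass -1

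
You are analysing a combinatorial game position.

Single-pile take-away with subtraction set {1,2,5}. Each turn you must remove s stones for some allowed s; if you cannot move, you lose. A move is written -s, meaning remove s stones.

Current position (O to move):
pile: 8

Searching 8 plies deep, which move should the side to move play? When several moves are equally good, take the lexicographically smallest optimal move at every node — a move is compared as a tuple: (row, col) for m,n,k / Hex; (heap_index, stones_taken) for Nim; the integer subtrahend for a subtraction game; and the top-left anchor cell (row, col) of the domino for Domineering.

p1 O@[8]: -1[7]-1 -2[6]+1* -5[3]+1
p2 X@[6]: -1[5]-1* -2[4]-1 -5[1]-1
p3 O@[5]: -1[4]-1 -2[3]+1* -5[0]+1
p4 X@[3]: -1[2]-1* -2[1]-1
p5 O@[2]: -1[1]-1 -2[0]+1*
p6 X@[0] terminal -1; root [8] d8

O's best at [8]: -2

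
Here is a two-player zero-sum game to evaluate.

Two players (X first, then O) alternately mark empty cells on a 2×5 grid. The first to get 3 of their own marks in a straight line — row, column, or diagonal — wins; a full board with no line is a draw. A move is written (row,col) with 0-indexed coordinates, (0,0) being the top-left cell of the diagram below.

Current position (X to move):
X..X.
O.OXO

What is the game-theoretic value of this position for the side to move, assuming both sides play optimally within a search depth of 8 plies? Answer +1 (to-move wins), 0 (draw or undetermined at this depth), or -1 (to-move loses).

p1 X@[X..X./O.OXO]: (0,1)[XX.X./O.OXO]-1 (0,2)[X.XX./O.OXO]-1 (0,4)[X..XX/O.OXO]-1 (1,1)[X..X./OXOXO]+0*
p2 O@[X..X./OXOXO]: (0,1)[XO.X./OXOXO]+0* (0,2)[X.OX./OXOXO]+0 (0,4)[X..XO/OXOXO]+0
p3 X@[XO.X./OXOXO]: (0,2)[XOXX./OXOXO]+0* (0,4)[XO.XX/OXOXO]+0
p4 O@[XOXX./OXOXO]: (0,4)[XOXXO/OXOXO]+0*
p5 X@[XOXXO/OXOXO] terminal +0; root [X..X./O.OXO] d8

value(X..X./O.OXO, X) = 0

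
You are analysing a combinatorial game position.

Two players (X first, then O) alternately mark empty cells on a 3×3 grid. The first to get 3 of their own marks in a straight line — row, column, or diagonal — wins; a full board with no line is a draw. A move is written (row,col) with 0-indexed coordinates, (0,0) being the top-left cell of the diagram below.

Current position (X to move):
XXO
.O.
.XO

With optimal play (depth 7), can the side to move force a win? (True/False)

p1 X@[XXO/.O./.XO]: (1,0)[XXO/XO./.XO]-1* (1,2)[XXO/.OX/.XO]-1 (2,0)[XXO/.O./XXO]-1
p2 O@[XXO/XO./.XO]: (1,2)[XXO/XOO/.XO]+1* (2,0)[XXO/XO./OXO]+1
p3 X@[XXO/XOO/.XO] terminal -1; root [XXO/.O./.XO] d7

X winning at [XXO/.O./.XO]: False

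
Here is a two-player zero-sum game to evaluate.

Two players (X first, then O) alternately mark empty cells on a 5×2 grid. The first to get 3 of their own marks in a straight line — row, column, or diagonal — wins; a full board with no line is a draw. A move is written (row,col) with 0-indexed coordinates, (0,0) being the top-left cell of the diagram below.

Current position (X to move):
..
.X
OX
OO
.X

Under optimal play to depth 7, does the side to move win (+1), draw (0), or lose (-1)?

[../.X/OX/OO/.X] X move#1: (0,0):-1/X./.X/OX/OO/.X, (0,1):+1/.X/.X/OX/OO/.X*, (1,0):-1/../XX/OX/OO/.X, (4,0):-1/../.X/OX/OO/XX
[.X/.X/OX/OO/.X] end (terminal -1, O#2); searched ../.X/OX/OO/.X to 7

value(../.X/OX/OO/.X, X) = +1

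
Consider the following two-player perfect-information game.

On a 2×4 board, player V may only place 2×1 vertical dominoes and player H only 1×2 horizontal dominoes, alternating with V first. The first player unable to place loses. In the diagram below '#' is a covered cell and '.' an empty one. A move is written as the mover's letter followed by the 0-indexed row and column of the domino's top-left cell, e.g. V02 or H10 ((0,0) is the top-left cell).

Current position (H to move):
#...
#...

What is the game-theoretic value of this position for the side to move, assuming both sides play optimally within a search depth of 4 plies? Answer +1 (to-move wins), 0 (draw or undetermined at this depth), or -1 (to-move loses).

value(#.../#..., H) = +1

ply 1, H at #.../#... | H01=+1→###./#...*; H02=+1→#.##/#...; H11=+1→#.../###.; H12=+1→#.../#.##
ply 2, V at ###./#... | V03=-1→####/#..#*
ply 3, H at ####/#..# | H11=+1→####/####*
ply 4: ####/#### is terminal -1 (V); from #.../#... depth 4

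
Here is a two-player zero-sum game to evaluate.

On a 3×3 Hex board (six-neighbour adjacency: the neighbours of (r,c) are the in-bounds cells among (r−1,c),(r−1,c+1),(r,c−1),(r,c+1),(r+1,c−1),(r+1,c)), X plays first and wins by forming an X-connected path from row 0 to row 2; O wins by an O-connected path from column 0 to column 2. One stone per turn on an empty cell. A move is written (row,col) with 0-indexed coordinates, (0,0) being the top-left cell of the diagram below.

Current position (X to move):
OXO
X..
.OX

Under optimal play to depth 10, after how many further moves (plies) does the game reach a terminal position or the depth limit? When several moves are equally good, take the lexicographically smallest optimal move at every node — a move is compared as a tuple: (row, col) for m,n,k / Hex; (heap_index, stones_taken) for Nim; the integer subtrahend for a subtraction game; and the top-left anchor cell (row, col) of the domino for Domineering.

p1 X@[OXO/X../.OX]: (1,1)[OXO/XX./.OX]+1* (1,2)[OXO/X.X/.OX]+1 (2,0)[OXO/X../XOX]+1
p2 O@[OXO/XX./.OX]: (1,2)[OXO/XXO/.OX]-1* (2,0)[OXO/XX./OOX]-1
p3 X@[OXO/XXO/.OX]: (2,0)[OXO/XXO/XOX]+1*
p4 O@[OXO/XXO/XOX] terminal -1; root [OXO/X../.OX] d10

PV length from [OXO/X../.OX]: 3 plies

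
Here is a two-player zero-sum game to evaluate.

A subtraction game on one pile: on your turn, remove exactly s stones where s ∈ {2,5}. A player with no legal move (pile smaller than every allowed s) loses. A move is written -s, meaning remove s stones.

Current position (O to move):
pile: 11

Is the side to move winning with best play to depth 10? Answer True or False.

ply 1, O at 11 | -2=-1→9*; -5=-1→6
ply 2, X at 9 | -2=+1→7*; -5=+1→4
ply 3, O at 7 | -2=-1→5*; -5=-1→2
ply 4, X at 5 | -2=-1→3; -5=+1→0*
ply 5: 0 is terminal -1 (O); from 11 depth 10

O winning at [11]: False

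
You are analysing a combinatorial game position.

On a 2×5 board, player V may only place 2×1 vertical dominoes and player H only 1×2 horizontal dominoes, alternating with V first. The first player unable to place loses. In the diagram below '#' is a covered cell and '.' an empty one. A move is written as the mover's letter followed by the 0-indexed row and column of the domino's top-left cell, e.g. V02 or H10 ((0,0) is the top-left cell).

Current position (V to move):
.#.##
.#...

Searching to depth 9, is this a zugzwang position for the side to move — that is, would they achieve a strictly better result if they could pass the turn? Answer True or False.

zugzwang(.#.##/.#..., V) = False

p1 V@[.#.##/.#...]: V00[##.##/##...]-1 V02[.####/.##..]+1*
p2 H@[.####/.##..]: H13[.####/.####]-1*
p3 V@[.####/.####]: V00[#####/#####]+1*
p4 H@[#####/#####] terminal -1; root [.#.##/.#...] d9
if V skipped the turn, H would face:
~ p1 H@[.#.##/.#...]: H12[.#.##/.###.]-1* H13[.#.##/.#.##]-1
~ p2 V@[.#.##/.###.]: V00[##.##/####.]+1*
~ p3 H@[##.##/####.] terminal -1; root [.#.##/.#...] d9
compare (V): move=+1 vs pass=+1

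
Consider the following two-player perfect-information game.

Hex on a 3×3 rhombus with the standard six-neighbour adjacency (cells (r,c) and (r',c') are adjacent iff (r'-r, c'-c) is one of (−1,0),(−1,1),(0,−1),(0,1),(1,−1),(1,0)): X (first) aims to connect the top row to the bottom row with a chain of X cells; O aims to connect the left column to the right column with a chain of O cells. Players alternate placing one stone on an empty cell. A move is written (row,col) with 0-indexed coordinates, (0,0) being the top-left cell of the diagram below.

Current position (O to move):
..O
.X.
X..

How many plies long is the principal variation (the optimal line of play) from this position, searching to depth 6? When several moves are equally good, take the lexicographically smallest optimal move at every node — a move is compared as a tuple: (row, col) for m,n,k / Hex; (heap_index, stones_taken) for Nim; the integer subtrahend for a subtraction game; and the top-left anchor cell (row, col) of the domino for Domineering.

PV length from [..O/.X./X..]: 3 plies

p1 O@[..O/.X./X..]: (0,0)[O.O/.X./X..]-1 (0,1)[.OO/.X./X..]+1* (1,0)[..O/OX./X..]-1 (1,2)[..O/.XO/X..]-1 (2,1)[..O/.X./XO.]-1 (2,2)[..O/.X./X.O]-1
p2 X@[.OO/.X./X..]: (0,0)[XOO/.X./X..]-1* (1,0)[.OO/XX./X..]-1 (1,2)[.OO/.XX/X..]-1 (2,1)[.OO/.X./XX.]-1 (2,2)[.OO/.X./X.X]-1
p3 O@[XOO/.X./X..]: (1,0)[XOO/OX./X..]+1* (1,2)[XOO/.XO/X..]-1 (2,1)[XOO/.X./XO.]-1 (2,2)[XOO/.X./X.O]-1
p4 X@[XOO/OX./X..] terminal -1; root [..O/.X./X..] d6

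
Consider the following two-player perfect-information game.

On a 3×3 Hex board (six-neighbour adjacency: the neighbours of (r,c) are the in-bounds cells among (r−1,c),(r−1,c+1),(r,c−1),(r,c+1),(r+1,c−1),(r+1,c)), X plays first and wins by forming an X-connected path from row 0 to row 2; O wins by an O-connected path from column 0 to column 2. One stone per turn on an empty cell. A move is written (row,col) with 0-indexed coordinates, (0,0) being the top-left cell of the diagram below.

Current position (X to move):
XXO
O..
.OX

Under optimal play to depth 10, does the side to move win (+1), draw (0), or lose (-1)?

ply 1, X at XXO/O../.OX | (1,1)=+1→XXO/OX./.OX*; (1,2)=-1→XXO/O.X/.OX; (2,0)=-1→XXO/O../XOX
ply 2, O at XXO/OX./.OX | (1,2)=-1→XXO/OXO/.OX*; (2,0)=-1→XXO/OX./OOX
ply 3, X at XXO/OXO/.OX | (2,0)=+1→XXO/OXO/XOX*
ply 4: XXO/OXO/XOX is terminal -1 (O); from XXO/O../.OX depth 10

value(XXO/O../.OX, X) = +1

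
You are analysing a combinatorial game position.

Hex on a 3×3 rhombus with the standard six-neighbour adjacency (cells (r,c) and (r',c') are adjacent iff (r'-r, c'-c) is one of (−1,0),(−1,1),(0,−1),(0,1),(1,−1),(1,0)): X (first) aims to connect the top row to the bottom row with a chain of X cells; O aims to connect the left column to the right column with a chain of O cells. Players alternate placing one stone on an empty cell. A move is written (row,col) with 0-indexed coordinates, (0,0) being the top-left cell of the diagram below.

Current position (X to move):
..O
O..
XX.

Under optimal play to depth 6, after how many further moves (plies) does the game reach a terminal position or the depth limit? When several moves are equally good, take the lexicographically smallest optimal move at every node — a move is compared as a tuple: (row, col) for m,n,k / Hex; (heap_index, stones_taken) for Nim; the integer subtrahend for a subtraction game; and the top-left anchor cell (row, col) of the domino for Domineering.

PV length from [..O/O../XX.]: 2 plies

p1 X@[..O/O../XX.]: (0,0)[X.O/O../XX.]-1* (0,1)[.XO/O../XX.]-1 (1,1)[..O/OX./XX.]-1 (1,2)[..O/O.X/XX.]-1 (2,2)[..O/O../XXX]-1
p2 O@[X.O/O../XX.]: (0,1)[XOO/O../XX.]+1* (1,1)[X.O/OO./XX.]+1 (1,2)[X.O/O.O/XX.]+1 (2,2)[X.O/O../XXO]+1
p3 X@[XOO/O../XX.] terminal -1; root [..O/O../XX.] d6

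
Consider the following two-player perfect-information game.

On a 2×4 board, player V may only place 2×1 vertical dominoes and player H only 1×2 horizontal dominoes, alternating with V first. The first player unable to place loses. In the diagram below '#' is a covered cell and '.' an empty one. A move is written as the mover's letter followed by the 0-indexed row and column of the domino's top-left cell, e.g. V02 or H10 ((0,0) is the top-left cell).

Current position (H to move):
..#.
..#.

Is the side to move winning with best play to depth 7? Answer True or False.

H winning at [..#./..#.]: True

p1 H@[..#./..#.]: H00[###./..#.]+1* H10[..#./###.]+1
p2 V@[###./..#.]: V03[####/..##]-1*
p3 H@[####/..##]: H10[####/####]+1*
p4 V@[####/####] terminal -1; root [..#./..#.] d7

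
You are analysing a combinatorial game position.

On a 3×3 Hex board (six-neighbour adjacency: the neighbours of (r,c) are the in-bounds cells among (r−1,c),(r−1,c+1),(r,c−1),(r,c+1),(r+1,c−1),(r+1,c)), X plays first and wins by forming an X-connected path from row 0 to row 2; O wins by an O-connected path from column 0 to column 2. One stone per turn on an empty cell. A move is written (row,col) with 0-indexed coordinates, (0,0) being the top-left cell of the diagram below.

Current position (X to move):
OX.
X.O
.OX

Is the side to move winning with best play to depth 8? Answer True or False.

X winning at [OX./X.O/.OX]: True

[OX./X.O/.OX] X move#1: (0,2):-1/OXX/X.O/.OX, (1,1):-1/OX./XXO/.OX, (2,0):+1/OX./X.O/XOX*
[OX./X.O/XOX] end (terminal -1, O#2); searched OX./X.O/.OX to 8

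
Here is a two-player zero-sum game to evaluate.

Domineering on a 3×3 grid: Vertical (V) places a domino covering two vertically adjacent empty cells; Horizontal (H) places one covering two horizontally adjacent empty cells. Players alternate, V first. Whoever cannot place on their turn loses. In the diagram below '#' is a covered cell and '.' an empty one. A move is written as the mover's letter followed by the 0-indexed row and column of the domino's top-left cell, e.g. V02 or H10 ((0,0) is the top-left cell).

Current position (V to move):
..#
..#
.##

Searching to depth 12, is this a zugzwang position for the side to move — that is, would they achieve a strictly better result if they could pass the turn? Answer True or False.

zugzwang(..#/..#/.##, V) = False

p1 V@[..#/..#/.##]: V00[#.#/#.#/.##]+1* V01[.##/.##/.##]+1 V10[..#/#.#/###]-1
p2 H@[#.#/#.#/.##] terminal -1; root [..#/..#/.##] d12
if V skipped the turn, H would face:
~ p1 H@[..#/..#/.##]: H00[###/..#/.##]-1 H10[..#/###/.##]+1*
~ p2 V@[..#/###/.##] terminal -1; root [..#/..#/.##] d12
compare (V): move=+1 vs pass=-1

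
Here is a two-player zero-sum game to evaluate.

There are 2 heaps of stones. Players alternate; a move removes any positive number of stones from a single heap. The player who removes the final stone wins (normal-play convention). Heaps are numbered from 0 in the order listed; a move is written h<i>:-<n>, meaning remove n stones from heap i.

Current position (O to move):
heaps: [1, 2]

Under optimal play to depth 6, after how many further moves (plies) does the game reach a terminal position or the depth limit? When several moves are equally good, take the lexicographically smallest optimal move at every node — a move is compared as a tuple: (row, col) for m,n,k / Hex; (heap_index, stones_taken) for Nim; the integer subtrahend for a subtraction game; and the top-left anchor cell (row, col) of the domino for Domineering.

PV length from [(1,2)]: 3 plies

p1 O@[(1,2)]: h0:-1[(0,2)]-1 h1:-1[(1,1)]+1* h1:-2[(1,0)]-1
p2 X@[(1,1)]: h0:-1[(0,1)]-1* h1:-1[(1,0)]-1
p3 O@[(0,1)]: h1:-1[(0,0)]+1*
p4 X@[(0,0)] terminal -1; root [(1,2)] d6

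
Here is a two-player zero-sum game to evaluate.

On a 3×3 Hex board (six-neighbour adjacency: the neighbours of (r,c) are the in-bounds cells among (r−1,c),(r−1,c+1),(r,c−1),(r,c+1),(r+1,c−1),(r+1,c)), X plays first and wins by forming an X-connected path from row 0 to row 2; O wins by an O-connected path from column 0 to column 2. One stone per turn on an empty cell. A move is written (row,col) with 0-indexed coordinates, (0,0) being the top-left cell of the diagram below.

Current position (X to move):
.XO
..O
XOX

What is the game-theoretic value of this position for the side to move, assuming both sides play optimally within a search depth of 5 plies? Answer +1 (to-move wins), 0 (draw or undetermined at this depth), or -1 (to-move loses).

value(.XO/..O/XOX, X) = +1

[.XO/..O/XOX] X move#1: (0,0):+1/XXO/..O/XOX*, (1,0):+1/.XO/X.O/XOX, (1,1):+1/.XO/.XO/XOX
[XXO/..O/XOX] O move#2: (1,0):-1/XXO/O.O/XOX*, (1,1):-1/XXO/.OO/XOX
[XXO/O.O/XOX] X move#3: (1,1):+1/XXO/OXO/XOX*
[XXO/OXO/XOX] end (terminal -1, O#4); searched .XO/..O/XOX to 5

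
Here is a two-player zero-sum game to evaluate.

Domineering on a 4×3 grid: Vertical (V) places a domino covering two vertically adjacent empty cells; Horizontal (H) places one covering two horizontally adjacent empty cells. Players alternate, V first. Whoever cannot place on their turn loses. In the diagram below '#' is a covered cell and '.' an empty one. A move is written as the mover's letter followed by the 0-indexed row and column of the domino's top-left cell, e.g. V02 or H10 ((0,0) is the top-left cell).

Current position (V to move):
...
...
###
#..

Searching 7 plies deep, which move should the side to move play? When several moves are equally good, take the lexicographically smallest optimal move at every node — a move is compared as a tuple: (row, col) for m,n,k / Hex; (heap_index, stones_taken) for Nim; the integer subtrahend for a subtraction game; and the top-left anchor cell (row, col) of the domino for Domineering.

p1 V@[.../.../###/#..]: V00[#../#../###/#..]-1 V01[.#./.#./###/#..]+1* V02[..#/..#/###/#..]-1
p2 H@[.#./.#./###/#..]: H31[.#./.#./###/###]-1*
p3 V@[.#./.#./###/###]: V00[##./##./###/###]+1* V02[.##/.##/###/###]+1
p4 H@[##./##./###/###] terminal -1; root [.../.../###/#..] d7

V's best at [.../.../###/#..]: V01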